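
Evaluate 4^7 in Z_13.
7 = 4 + 2 + 1 (binary 111). Repeated squaring mod 13: 4^1 ≡ 4; 4^2 ≡ 4² = 16 ≡ 3; 4^4 ≡ 3² = 9 ≡ 9. Multiply: 4^7 = 4^4 × 4^2 × 4^1 ≡ 9 × 3 × 4 (mod 13): 9 × 3 = 27 ≡ 1; 1 × 4 = 4 ≡ 4. So 4^7 ≡ 4 (mod 13).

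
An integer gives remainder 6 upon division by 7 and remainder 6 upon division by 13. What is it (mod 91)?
M = 7 × 13 = 91. M₁ = 13, y₁ ≡ 6 (mod 7). M₂ = 7, y₂ ≡ 2 (mod 13). z = 6×13×6 + 6×7×2 ≡ 6 (mod 91). The smallest positive such number is 6.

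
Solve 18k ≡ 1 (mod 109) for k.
103

Using Extended Euclidean Algorithm:
gcd(18, 109) = 1
Bezout coefficients: 18 × -6 + 109 × 1 = 1
So 18 × -6 ≡ 1 (mod 109)
The inverse is -6 mod 109 = 103
Verification: 18 × 103 = 1854 = 17 × 109 + 1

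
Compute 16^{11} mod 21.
4

Using successive squaring:
Binary expansion of 11: 1011
Powers of 16 mod 21 (each is the square of the previous):
  16^1 ≡ 16 (mod 21)
  16^2 ≡ 16² = 256 ≡ 4 (mod 21)
  16^4 ≡ 4² = 16 ≡ 16 (mod 21)
  16^8 ≡ 16² = 256 ≡ 4 (mod 21)
11 = 8 + 2 + 1, so 16^11 = 16^8 × 16^2 × 16^1 ≡ 4 × 4 × 16 (mod 21)
Multiplying step by step:
  4 × 4 = 16 ≡ 16 (mod 21)
  16 × 16 = 256 ≡ 4 (mod 21)
Result: 16^11 ≡ 4 (mod 21)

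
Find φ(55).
40

Prime factorization: 55 = 5 × 11
Using the formula φ(n) = n × Π(1 - 1/p) for each prime factor p:
φ(55) = 55 × (1 - 1/5) × (1 - 1/11)
φ(55) = 40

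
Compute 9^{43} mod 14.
9

Using successive squaring:
Binary expansion of 43: 101011
Powers of 9 mod 14 (each is the square of the previous):
  9^1 ≡ 9 (mod 14)
  9^2 ≡ 9² = 81 ≡ 11 (mod 14)
  9^4 ≡ 11² = 121 ≡ 9 (mod 14)
  9^8 ≡ 9² = 81 ≡ 11 (mod 14)
  9^16 ≡ 11² = 121 ≡ 9 (mod 14)
  9^32 ≡ 9² = 81 ≡ 11 (mod 14)
43 = 32 + 8 + 2 + 1, so 9^43 = 9^32 × 9^8 × 9^2 × 9^1 ≡ 11 × 11 × 11 × 9 (mod 14)
Multiplying step by step:
  11 × 11 = 121 ≡ 9 (mod 14)
  9 × 11 = 99 ≡ 1 (mod 14)
  1 × 9 = 9 ≡ 9 (mod 14)
Result: 9^43 ≡ 9 (mod 14)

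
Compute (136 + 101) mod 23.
7

(136 + 101) = 237
237 mod 23 = 7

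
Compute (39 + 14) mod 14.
11

(39 + 14) = 53
53 mod 14 = 11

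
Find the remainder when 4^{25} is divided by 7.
By Fermat: 4^{6} ≡ 1 (mod 7). 25 = 4×6 + 1. So 4^{25} ≡ 4^{1} ≡ 4 (mod 7)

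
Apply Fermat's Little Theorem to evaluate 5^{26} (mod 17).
9

By Fermat's Little Theorem, a^(p-1) ≡ 1 (mod p) for prime p and gcd(a, p) = 1
Here p = 17, so 5^16 ≡ 1 (mod 17)
We can reduce the exponent: 26 mod 16 = 10
So 5^26 ≡ 5^10 (mod 17)
Computing: 5^10 mod 17 = 9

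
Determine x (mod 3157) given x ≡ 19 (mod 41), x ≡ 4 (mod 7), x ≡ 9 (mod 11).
1208

Using the Chinese Remainder Theorem:
M = product of moduli = 3157
For equation 1: M_1 = 77, 77 ≡ 36 (mod 41), inverse of 77 mod 41 is 8 (check: 36 × 8 = 288 ≡ 1 (mod 41))
For equation 2: M_2 = 451, 451 ≡ 3 (mod 7), inverse of 451 mod 7 is 5 (check: 3 × 5 = 15 ≡ 1 (mod 7))
For equation 3: M_3 = 287, 287 ≡ 1 (mod 11), inverse of 287 mod 11 is 1 (check: 1 × 1 = 1 ≡ 1 (mod 11))
Combine: x ≡ Σ r_i×M_i×(M_i⁻¹ mod m_i) = 19×77×8 + 4×451×5 + 9×287×1 = 11704 + 9020 + 2583 = 23307
23307 mod 3157 = 1208
x ≡ 1208 (mod 3157)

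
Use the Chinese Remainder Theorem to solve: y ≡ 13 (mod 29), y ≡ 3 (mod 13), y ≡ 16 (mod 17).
5320

Using the Chinese Remainder Theorem:
M = product of moduli = 6409
For equation 1: M_1 = 221, 221 ≡ 18 (mod 29), inverse of 221 mod 29 is 21 (check: 18 × 21 = 378 ≡ 1 (mod 29))
For equation 2: M_2 = 493, 493 ≡ 12 (mod 13), inverse of 493 mod 13 is 12 (check: 12 × 12 = 144 ≡ 1 (mod 13))
For equation 3: M_3 = 377, 377 ≡ 3 (mod 17), inverse of 377 mod 17 is 6 (check: 3 × 6 = 18 ≡ 1 (mod 17))
Combine: y ≡ Σ r_i×M_i×(M_i⁻¹ mod m_i) = 13×221×21 + 3×493×12 + 16×377×6 = 60333 + 17748 + 36192 = 114273
114273 mod 6409 = 5320
y ≡ 5320 (mod 6409)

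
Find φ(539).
420

Prime factorization: 539 = 7^2 × 11
Using the formula φ(n) = n × Π(1 - 1/p) for each prime factor p:
φ(539) = 539 × (1 - 1/7) × (1 - 1/11)
φ(539) = 420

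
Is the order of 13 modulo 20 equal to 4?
Yes, ord_20(13) = 4.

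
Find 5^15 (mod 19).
Using repeated squaring. 15 = 8 + 4 + 2 + 1 (binary 1111). Repeated squaring mod 19: 5^1 ≡ 5; 5^2 ≡ 5² = 25 ≡ 6; 5^4 ≡ 6² = 36 ≡ 17; 5^8 ≡ 17² = 289 ≡ 4. Multiply: 5^15 = 5^8 × 5^4 × 5^2 × 5^1 ≡ 4 × 17 × 6 × 5 (mod 19): 4 × 17 = 68 ≡ 11; 11 × 6 = 66 ≡ 9; 9 × 5 = 45 ≡ 7. So 5^15 ≡ 7 (mod 19).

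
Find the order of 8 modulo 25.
Powers of 8 mod 25: 8^1≡8, 8^2≡14, 8^3≡12, 8^4≡21, 8^5≡18, 8^6≡19, 8^7≡2, 8^8≡16, 8^9≡3, 8^10≡24, 8^11≡17, 8^12≡11, 8^13≡13, 8^14≡4, 8^15≡7, 8^16≡6, 8^17≡23, 8^18≡9, 8^19≡22, 8^20≡1. Order = 20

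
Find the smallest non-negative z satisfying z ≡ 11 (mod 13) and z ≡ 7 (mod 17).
M = 13 × 17 = 221. M₁ = 17, y₁ ≡ 10 (mod 13). M₂ = 13, y₂ ≡ 4 (mod 17). z = 11×17×10 + 7×13×4 ≡ 24 (mod 221)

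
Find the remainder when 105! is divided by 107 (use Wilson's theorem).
(106)! = (105)! × (106) ≡ -1 (mod 107). So (105)! ≡ -1 × (106)^(-1) ≡ (-1)×(-1) = 1 (mod 107)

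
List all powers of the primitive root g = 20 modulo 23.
g^1, g^2, ..., g^{22} mod 23: {20, 9, 19, 12, 10, 16, 21, 6, 5, 8, 22, 3, 14, 4, 11, 13, 7, 2, 17, 18, 15, 1}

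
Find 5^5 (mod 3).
5 ≡ 2 (mod 3). 5 = 4 + 1 (binary 101). Repeated squaring mod 3: 2^1 ≡ 2; 2^2 ≡ 2² = 4 ≡ 1; 2^4 ≡ 1² = 1 ≡ 1. Multiply: 5^5 ≡ 2^4 × 2^1 ≡ 1 × 2 (mod 3): 1 × 2 = 2 ≡ 2. So 5^5 ≡ 2 (mod 3).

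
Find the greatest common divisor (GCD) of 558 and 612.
18

Using the Euclidean algorithm:
558 = 0 × 612 + 558
612 = 1 × 558 + 54
558 = 10 × 54 + 18
54 = 3 × 18 + 0

GCD(558, 612) = 18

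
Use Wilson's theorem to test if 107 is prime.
(106)! mod 107 = 106. Since 106 ≡ -1 (mod 107), 107 is prime.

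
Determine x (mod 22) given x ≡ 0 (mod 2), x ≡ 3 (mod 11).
14

Using the Chinese Remainder Theorem:
M = product of moduli = 22
For equation 1: M_1 = 11, 11 ≡ 1 (mod 2), inverse of 11 mod 2 is 1 (check: 1 × 1 = 1 ≡ 1 (mod 2))
For equation 2: M_2 = 2, 2 ≡ 2 (mod 11), inverse of 2 mod 11 is 6 (check: 2 × 6 = 12 ≡ 1 (mod 11))
Combine: x ≡ Σ r_i×M_i×(M_i⁻¹ mod m_i) = 0×11×1 + 3×2×6 = 0 + 36 = 36
36 mod 22 = 14
x ≡ 14 (mod 22)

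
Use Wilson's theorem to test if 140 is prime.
(139)! mod 140 = 0. Since 0 ≢ -1 (mod 140), 140 is not prime.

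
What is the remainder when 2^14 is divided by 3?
Using Fermat: 2^{2} ≡ 1 (mod 3). 14 ≡ 0 (mod 2). So 2^{14} ≡ 2^{0} ≡ 1 (mod 3)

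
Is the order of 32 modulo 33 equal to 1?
No, the actual order is 2, not 1.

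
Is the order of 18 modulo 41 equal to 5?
Yes, ord_41(18) = 5.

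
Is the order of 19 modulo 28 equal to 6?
Yes, ord_28(19) = 6.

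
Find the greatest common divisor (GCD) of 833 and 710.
1

Using the Euclidean algorithm:
833 = 1 × 710 + 123
710 = 5 × 123 + 95
123 = 1 × 95 + 28
95 = 3 × 28 + 11
28 = 2 × 11 + 6
11 = 1 × 6 + 5
6 = 1 × 5 + 1
5 = 5 × 1 + 0

GCD(833, 710) = 1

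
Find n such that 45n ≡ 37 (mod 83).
58

Since gcd(45, 83) = 1 divides 37, a solution exists.
Multiply both sides by the inverse of 45 mod 83:
  45^(-1) mod 83 = 24
  x ≡ 24 × 37 ≡ 888 ≡ 58 (mod 83)
Verification: 45 × 58 = 2610 = 31 × 83 + 37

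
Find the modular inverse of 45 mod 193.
45^(-1) ≡ 163 (mod 193). Verification: 45 × 163 = 7335 ≡ 1 (mod 193)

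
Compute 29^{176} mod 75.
46

Using successive squaring:
Binary expansion of 176: 10110000
Powers of 29 mod 75 (each is the square of the previous):
  29^1 ≡ 29 (mod 75)
  29^2 ≡ 29² = 841 ≡ 16 (mod 75)
  29^4 ≡ 16² = 256 ≡ 31 (mod 75)
  29^8 ≡ 31² = 961 ≡ 61 (mod 75)
  29^16 ≡ 61² = 3721 ≡ 46 (mod 75)
  29^32 ≡ 46² = 2116 ≡ 16 (mod 75)
  29^64 ≡ 16² = 256 ≡ 31 (mod 75)
  29^128 ≡ 31² = 961 ≡ 61 (mod 75)
176 = 128 + 32 + 16, so 29^176 = 29^128 × 29^32 × 29^16 ≡ 61 × 16 × 46 (mod 75)
Multiplying step by step:
  61 × 16 = 976 ≡ 1 (mod 75)
  1 × 46 = 46 ≡ 46 (mod 75)
Result: 29^176 ≡ 46 (mod 75)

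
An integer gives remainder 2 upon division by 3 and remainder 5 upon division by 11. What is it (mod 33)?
M = 3 × 11 = 33. M₁ = 11, y₁ ≡ 2 (mod 3). M₂ = 3, y₂ ≡ 4 (mod 11). r = 2×11×2 + 5×3×4 ≡ 5 (mod 33). The smallest positive such number is 5.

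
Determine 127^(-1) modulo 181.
127^(-1) ≡ 124 (mod 181). Verification: 127 × 124 = 15748 ≡ 1 (mod 181)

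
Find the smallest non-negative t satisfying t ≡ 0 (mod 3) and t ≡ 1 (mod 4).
M = 3 × 4 = 12. M₁ = 4, y₁ ≡ 1 (mod 3). M₂ = 3, y₂ ≡ 3 (mod 4). t = 0×4×1 + 1×3×3 ≡ 9 (mod 12)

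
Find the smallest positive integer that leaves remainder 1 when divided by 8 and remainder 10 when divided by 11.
M = 8 × 11 = 88. M₁ = 11, y₁ ≡ 3 (mod 8). M₂ = 8, y₂ ≡ 7 (mod 11). k = 1×11×3 + 10×8×7 ≡ 65 (mod 88). The smallest positive such number is 65.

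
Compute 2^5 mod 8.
5 = 4 + 1 (binary 101). Repeated squaring mod 8: 2^1 ≡ 2; 2^2 ≡ 2² = 4 ≡ 4; 2^4 ≡ 4² = 16 ≡ 0. Multiply: 2^5 = 2^4 × 2^1 ≡ 0 × 2 (mod 8): 0 × 2 = 0 ≡ 0. So 2^5 ≡ 0 (mod 8).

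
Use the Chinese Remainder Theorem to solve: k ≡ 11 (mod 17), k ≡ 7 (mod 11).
62

Using the Chinese Remainder Theorem:
M = product of moduli = 187
For equation 1: M_1 = 11, 11 ≡ 11 (mod 17), inverse of 11 mod 17 is 14 (check: 11 × 14 = 154 ≡ 1 (mod 17))
For equation 2: M_2 = 17, 17 ≡ 6 (mod 11), inverse of 17 mod 11 is 2 (check: 6 × 2 = 12 ≡ 1 (mod 11))
Combine: k ≡ Σ r_i×M_i×(M_i⁻¹ mod m_i) = 11×11×14 + 7×17×2 = 1694 + 238 = 1932
1932 mod 187 = 62
k ≡ 62 (mod 187)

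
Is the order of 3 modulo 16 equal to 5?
No, the actual order is 4, not 5.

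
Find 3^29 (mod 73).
Using repeated squaring. 29 = 16 + 8 + 4 + 1 (binary 11101). Repeated squaring mod 73: 3^1 ≡ 3; 3^2 ≡ 3² = 9 ≡ 9; 3^4 ≡ 9² = 81 ≡ 8; 3^8 ≡ 8² = 64 ≡ 64; 3^16 ≡ 64² = 4096 ≡ 8. Multiply: 3^29 = 3^16 × 3^8 × 3^4 × 3^1 ≡ 8 × 64 × 8 × 3 (mod 73): 8 × 64 = 512 ≡ 1; 1 × 8 = 8 ≡ 8; 8 × 3 = 24 ≡ 24. So 3^29 ≡ 24 (mod 73).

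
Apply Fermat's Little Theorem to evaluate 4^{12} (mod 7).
1

By Fermat's Little Theorem, a^(p-1) ≡ 1 (mod p) for prime p and gcd(a, p) = 1
Here p = 7, so 4^6 ≡ 1 (mod 7)
We can reduce the exponent: 12 mod 6 = 0
So 4^12 ≡ 4^0 (mod 7)
Computing: 4^0 mod 7 = 1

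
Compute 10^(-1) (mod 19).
2

Using Extended Euclidean Algorithm:
gcd(10, 19) = 1
Bezout coefficients: 10 × 2 + 19 × -1 = 1
So 10 × 2 ≡ 1 (mod 19)
The inverse is 2 mod 19 = 2
Verification: 10 × 2 = 20 = 1 × 19 + 1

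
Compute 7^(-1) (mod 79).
34

Using Extended Euclidean Algorithm:
gcd(7, 79) = 1
Bezout coefficients: 7 × 34 + 79 × -3 = 1
So 7 × 34 ≡ 1 (mod 79)
The inverse is 34 mod 79 = 34
Verification: 7 × 34 = 238 = 3 × 79 + 1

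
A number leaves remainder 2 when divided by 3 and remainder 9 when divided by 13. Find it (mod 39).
M = 3 × 13 = 39. M₁ = 13, y₁ ≡ 1 (mod 3). M₂ = 3, y₂ ≡ 9 (mod 13). k = 2×13×1 + 9×3×9 ≡ 35 (mod 39)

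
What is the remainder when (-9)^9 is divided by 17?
(-9) ≡ 8 (mod 17). 9 = 8 + 1 (binary 1001). Repeated squaring mod 17: 8^1 ≡ 8; 8^2 ≡ 8² = 64 ≡ 13; 8^4 ≡ 13² = 169 ≡ 16; 8^8 ≡ 16² = 256 ≡ 1. Multiply: (-9)^9 ≡ 8^8 × 8^1 ≡ 1 × 8 (mod 17): 1 × 8 = 8 ≡ 8. So (-9)^9 ≡ 8 (mod 17).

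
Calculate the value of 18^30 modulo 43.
Using repeated squaring. 30 = 16 + 8 + 4 + 2 (binary 11110). Repeated squaring mod 43: 18^1 ≡ 18; 18^2 ≡ 18² = 324 ≡ 23; 18^4 ≡ 23² = 529 ≡ 13; 18^8 ≡ 13² = 169 ≡ 40; 18^16 ≡ 40² = 1600 ≡ 9. Multiply: 18^30 = 18^16 × 18^8 × 18^4 × 18^2 ≡ 9 × 40 × 13 × 23 (mod 43): 9 × 40 = 360 ≡ 16; 16 × 13 = 208 ≡ 36; 36 × 23 = 828 ≡ 11. So 18^30 ≡ 11 (mod 43).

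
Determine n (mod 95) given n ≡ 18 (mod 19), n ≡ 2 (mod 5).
37

Using the Chinese Remainder Theorem:
M = product of moduli = 95
For equation 1: M_1 = 5, 5 ≡ 5 (mod 19), inverse of 5 mod 19 is 4 (check: 5 × 4 = 20 ≡ 1 (mod 19))
For equation 2: M_2 = 19, 19 ≡ 4 (mod 5), inverse of 19 mod 5 is 4 (check: 4 × 4 = 16 ≡ 1 (mod 5))
Combine: n ≡ Σ r_i×M_i×(M_i⁻¹ mod m_i) = 18×5×4 + 2×19×4 = 360 + 152 = 512
512 mod 95 = 37
n ≡ 37 (mod 95)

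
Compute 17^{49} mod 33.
2

Using successive squaring:
Binary expansion of 49: 110001
Powers of 17 mod 33 (each is the square of the previous):
  17^1 ≡ 17 (mod 33)
  17^2 ≡ 17² = 289 ≡ 25 (mod 33)
  17^4 ≡ 25² = 625 ≡ 31 (mod 33)
  17^8 ≡ 31² = 961 ≡ 4 (mod 33)
  17^16 ≡ 4² = 16 ≡ 16 (mod 33)
  17^32 ≡ 16² = 256 ≡ 25 (mod 33)
49 = 32 + 16 + 1, so 17^49 = 17^32 × 17^16 × 17^1 ≡ 25 × 16 × 17 (mod 33)
Multiplying step by step:
  25 × 16 = 400 ≡ 4 (mod 33)
  4 × 17 = 68 ≡ 2 (mod 33)
Result: 17^49 ≡ 2 (mod 33)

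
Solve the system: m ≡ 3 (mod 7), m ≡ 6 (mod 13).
M = 7 × 13 = 91. M₁ = 13, y₁ ≡ 6 (mod 7). M₂ = 7, y₂ ≡ 2 (mod 13). m = 3×13×6 + 6×7×2 ≡ 45 (mod 91)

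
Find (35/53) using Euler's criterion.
(35/53) = 35^{26} mod 53 = -1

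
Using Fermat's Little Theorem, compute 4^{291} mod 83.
7

By Fermat's Little Theorem, a^(p-1) ≡ 1 (mod p) for prime p and gcd(a, p) = 1
Here p = 83, so 4^82 ≡ 1 (mod 83)
We can reduce the exponent: 291 mod 82 = 45
So 4^291 ≡ 4^45 (mod 83)
Computing: 4^45 mod 83 = 7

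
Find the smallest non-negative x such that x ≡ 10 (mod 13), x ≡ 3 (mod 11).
36

Using the Chinese Remainder Theorem:
M = product of moduli = 143
For equation 1: M_1 = 11, 11 ≡ 11 (mod 13), inverse of 11 mod 13 is 6 (check: 11 × 6 = 66 ≡ 1 (mod 13))
For equation 2: M_2 = 13, 13 ≡ 2 (mod 11), inverse of 13 mod 11 is 6 (check: 2 × 6 = 12 ≡ 1 (mod 11))
Combine: x ≡ Σ r_i×M_i×(M_i⁻¹ mod m_i) = 10×11×6 + 3×13×6 = 660 + 234 = 894
894 mod 143 = 36
x ≡ 36 (mod 143)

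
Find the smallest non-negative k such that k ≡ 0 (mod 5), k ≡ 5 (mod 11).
5

Using the Chinese Remainder Theorem:
M = product of moduli = 55
For equation 1: M_1 = 11, 11 ≡ 1 (mod 5), inverse of 11 mod 5 is 1 (check: 1 × 1 = 1 ≡ 1 (mod 5))
For equation 2: M_2 = 5, 5 ≡ 5 (mod 11), inverse of 5 mod 11 is 9 (check: 5 × 9 = 45 ≡ 1 (mod 11))
Combine: k ≡ Σ r_i×M_i×(M_i⁻¹ mod m_i) = 0×11×1 + 5×5×9 = 0 + 225 = 225
225 mod 55 = 5
k ≡ 5 (mod 55)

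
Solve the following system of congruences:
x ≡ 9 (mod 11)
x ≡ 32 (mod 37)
328

Using the Chinese Remainder Theorem:
M = product of moduli = 407
For equation 1: M_1 = 37, 37 ≡ 4 (mod 11), inverse of 37 mod 11 is 3 (check: 4 × 3 = 12 ≡ 1 (mod 11))
For equation 2: M_2 = 11, 11 ≡ 11 (mod 37), inverse of 11 mod 37 is 27 (check: 11 × 27 = 297 ≡ 1 (mod 37))
Combine: x ≡ Σ r_i×M_i×(M_i⁻¹ mod m_i) = 9×37×3 + 32×11×27 = 999 + 9504 = 10503
10503 mod 407 = 328
x ≡ 328 (mod 407)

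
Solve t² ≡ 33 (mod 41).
The square roots of 33 mod 41 are 19 and 22. Verify: 19² = 361 ≡ 33 (mod 41)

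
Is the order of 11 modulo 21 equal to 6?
Yes, ord_21(11) = 6.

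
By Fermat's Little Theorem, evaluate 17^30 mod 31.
By Fermat's Little Theorem, 17^{30} ≡ 1 (mod 31) since 31 is prime and gcd(17, 31) = 1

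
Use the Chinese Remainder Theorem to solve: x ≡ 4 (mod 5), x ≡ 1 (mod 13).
M = 5 × 13 = 65. M₁ = 13, y₁ ≡ 2 (mod 5). M₂ = 5, y₂ ≡ 8 (mod 13). x = 4×13×2 + 1×5×8 ≡ 14 (mod 65)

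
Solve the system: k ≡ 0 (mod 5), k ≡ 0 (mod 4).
M = 5 × 4 = 20. M₁ = 4, y₁ ≡ 4 (mod 5). M₂ = 5, y₂ ≡ 1 (mod 4). k = 0×4×4 + 0×5×1 ≡ 0 (mod 20)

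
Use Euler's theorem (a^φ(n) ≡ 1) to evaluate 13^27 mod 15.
By Euler: 13^{8} ≡ 1 (mod 15) since gcd(13, 15) = 1. 27 = 3×8 + 3. So 13^{27} ≡ 13^{3} ≡ 7 (mod 15)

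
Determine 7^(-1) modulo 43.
7^(-1) ≡ 37 (mod 43). Verification: 7 × 37 = 259 ≡ 1 (mod 43)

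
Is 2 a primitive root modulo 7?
p - 1 = 6 has prime divisors 2, 3. Check 2^(6/q) mod 7 for each: 2^(6/2) = 2^3 ≡ 1, 2^(6/3) = 2^2 ≡ 4 (mod 7). Since 2^3 ≡ 1 (mod 7), the order of 2 divides 3 (in fact the order is 3) ≠ 6, so it is not a primitive root.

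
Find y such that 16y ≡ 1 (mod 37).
16^(-1) ≡ 7 (mod 37). Verification: 16 × 7 = 112 ≡ 1 (mod 37)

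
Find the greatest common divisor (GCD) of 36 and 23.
1

Using the Euclidean algorithm:
36 = 1 × 23 + 13
23 = 1 × 13 + 10
13 = 1 × 10 + 3
10 = 3 × 3 + 1
3 = 3 × 1 + 0

GCD(36, 23) = 1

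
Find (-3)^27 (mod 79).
Using repeated squaring. (-3) ≡ 76 (mod 79). 27 = 16 + 8 + 2 + 1 (binary 11011). Repeated squaring mod 79: 76^1 ≡ 76; 76^2 ≡ 76² = 5776 ≡ 9; 76^4 ≡ 9² = 81 ≡ 2; 76^8 ≡ 2² = 4 ≡ 4; 76^16 ≡ 4² = 16 ≡ 16. Multiply: (-3)^27 ≡ 76^16 × 76^8 × 76^2 × 76^1 ≡ 16 × 4 × 9 × 76 (mod 79): 16 × 4 = 64 ≡ 64; 64 × 9 = 576 ≡ 23; 23 × 76 = 1748 ≡ 10. So (-3)^27 ≡ 10 (mod 79).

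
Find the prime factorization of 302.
2 × 151

Divide by primes starting from smallest:
302 ÷ 2 = 151
151 ÷ 151 = 1

302 = 2 × 151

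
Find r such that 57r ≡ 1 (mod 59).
57^(-1) ≡ 29 (mod 59). Verification: 57 × 29 = 1653 ≡ 1 (mod 59)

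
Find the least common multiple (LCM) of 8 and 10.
40

First find GCD(8, 10) using the Euclidean algorithm:
8 = 0 × 10 + 8
10 = 1 × 8 + 2
8 = 4 × 2 + 0
GCD(8, 10) = 2

LCM formula: LCM(a, b) = (a × b) / GCD(a, b)
LCM(8, 10) = (8 × 10) / 2
LCM(8, 10) = 80 / 2
LCM(8, 10) = 40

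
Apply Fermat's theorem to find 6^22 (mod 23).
By Fermat's Little Theorem, 6^{22} ≡ 1 (mod 23) since 23 is prime and gcd(6, 23) = 1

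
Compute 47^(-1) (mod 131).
47^(-1) ≡ 92 (mod 131). Verification: 47 × 92 = 4324 ≡ 1 (mod 131)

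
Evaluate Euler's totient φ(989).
924

Prime factorization: 989 = 23 × 43
Using the formula φ(n) = n × Π(1 - 1/p) for each prime factor p:
φ(989) = 989 × (1 - 1/23) × (1 - 1/43)
φ(989) = 924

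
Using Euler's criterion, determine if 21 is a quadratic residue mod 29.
By Euler's criterion: 21^{14} ≡ 28 (mod 29). Since this equals -1 (≡ 28), 21 is not a QR.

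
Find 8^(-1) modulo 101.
38

Using Extended Euclidean Algorithm:
gcd(8, 101) = 1
Bezout coefficients: 8 × 38 + 101 × -3 = 1
So 8 × 38 ≡ 1 (mod 101)
The inverse is 38 mod 101 = 38
Verification: 8 × 38 = 304 = 3 × 101 + 1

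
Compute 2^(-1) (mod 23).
2^(-1) ≡ 12 (mod 23). Verification: 2 × 12 = 24 ≡ 1 (mod 23)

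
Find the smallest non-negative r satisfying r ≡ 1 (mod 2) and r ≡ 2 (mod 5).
M = 2 × 5 = 10. M₁ = 5, y₁ ≡ 1 (mod 2). M₂ = 2, y₂ ≡ 3 (mod 5). r = 1×5×1 + 2×2×3 ≡ 7 (mod 10)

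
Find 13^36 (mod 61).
Using repeated squaring. 36 = 32 + 4 (binary 100100). Repeated squaring mod 61: 13^1 ≡ 13; 13^2 ≡ 13² = 169 ≡ 47; 13^4 ≡ 47² = 2209 ≡ 13; 13^8 ≡ 13² = 169 ≡ 47; 13^16 ≡ 47² = 2209 ≡ 13; 13^32 ≡ 13² = 169 ≡ 47. Multiply: 13^36 = 13^32 × 13^4 ≡ 47 × 13 (mod 61): 47 × 13 = 611 ≡ 1. So 13^36 ≡ 1 (mod 61).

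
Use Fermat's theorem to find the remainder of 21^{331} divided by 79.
8

By Fermat's Little Theorem, a^(p-1) ≡ 1 (mod p) for prime p and gcd(a, p) = 1
Here p = 79, so 21^78 ≡ 1 (mod 79)
We can reduce the exponent: 331 mod 78 = 19
So 21^331 ≡ 21^19 (mod 79)
Computing: 21^19 mod 79 = 8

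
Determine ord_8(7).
Powers of 7 mod 8: 7^1≡7, 7^2≡1. Order = 2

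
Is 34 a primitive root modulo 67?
Yes

To verify, check if 34^(66/q) ≢ 1 (mod 67) for each prime divisor q of 66
Divisors of 66 = 66: [1, 2, 3, 6, 11, 22, 33, 66]
  34^(66/11) = 34^6 ≡ 22 (mod 67)
  34^(66/2) = 34^33 ≡ 66 (mod 67)
  34^(66/3) = 34^22 ≡ 29 (mod 67)
Conclusion: 34 is a primitive root modulo 67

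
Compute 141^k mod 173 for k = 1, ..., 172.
g^1, g^2, ..., g^{172} mod 173: {141, 159, 102, 23, 129, 24, 97, 10, 26, 33, 155, 57, 79, 67, 105, 100, 87, 157, 166, 51, 98, 151, 12, 135, 5, 13, 103, 164, 115, 126, 120, 139, 50, 130, 165, 83, 112, 49, 162, 6, 154, 89, 93, 138, 82, 144, 63, 60, 156, 25, 65, 169, 128, 56, 111, 81, 3, 77, 131, 133, 69, 41, 72, 118, 30, 78, 99, 119, 171, 64, 28, 142, 127, 88, 125, 152, 153, 121, 107, 36, 59, 15, 39, 136, 146, 172, 32, 14, 71, 150, 44, 149, 76, 163, 147, 140, 18, 116, 94, 106, 68, 73, 86, 16, 7, 122, 75, 22, 161, 38, 168, 160, 70, 9, 58, 47, 53, 34, 123, 43, 8, 90, 61, 124, 11, 167, 19, 84, 80, 35, 91, 29, 110, 113, 17, 148, 108, 4, 45, 117, 62, 92, 170, 96, 42, 40, 104, 132, 101, 55, 143, 95, 74, 54, 2, 109, 145, 31, 46, 85, 48, 21, 20, 52, 66, 137, 114, 158, 134, 37, 27, 1}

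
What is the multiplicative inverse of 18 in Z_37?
18^(-1) ≡ 35 (mod 37). Verification: 18 × 35 = 630 ≡ 1 (mod 37)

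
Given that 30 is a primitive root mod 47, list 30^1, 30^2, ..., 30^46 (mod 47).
g^1, g^2, ..., g^{46} mod 47: {30, 7, 22, 2, 13, 14, 44, 4, 26, 28, 41, 8, 5, 9, 35, 16, 10, 18, 23, 32, 20, 36, 46, 17, 40, 25, 45, 34, 33, 3, 43, 21, 19, 6, 39, 42, 38, 12, 31, 37, 29, 24, 15, 27, 11, 1}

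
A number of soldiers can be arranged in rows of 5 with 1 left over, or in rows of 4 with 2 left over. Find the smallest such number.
M = 5 × 4 = 20. M₁ = 4, y₁ ≡ 4 (mod 5). M₂ = 5, y₂ ≡ 1 (mod 4). z = 1×4×4 + 2×5×1 ≡ 6 (mod 20). The smallest positive such number is 6.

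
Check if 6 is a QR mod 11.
By Euler's criterion: 6^{5} ≡ 10 (mod 11). Since this equals -1 (≡ 10), 6 is not a QR.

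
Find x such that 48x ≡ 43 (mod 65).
51

Since gcd(48, 65) = 1 divides 43, a solution exists.
Multiply both sides by the inverse of 48 mod 65:
  48^(-1) mod 65 = 42
  x ≡ 42 × 43 ≡ 1806 ≡ 51 (mod 65)
Verification: 48 × 51 = 2448 = 37 × 65 + 43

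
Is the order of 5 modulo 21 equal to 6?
Yes, ord_21(5) = 6.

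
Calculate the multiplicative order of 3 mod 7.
Powers of 3 mod 7: 3^1≡3, 3^2≡2, 3^3≡6, 3^4≡4, 3^5≡5, 3^6≡1. Order = 6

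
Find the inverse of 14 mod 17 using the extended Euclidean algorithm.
Extended GCD: 14(-6) + 17(5) = 1. So 14^(-1) ≡ 11 ≡ 11 (mod 17). Verify: 14 × 11 = 154 ≡ 1 (mod 17)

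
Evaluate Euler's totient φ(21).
12

Prime factorization: 21 = 3 × 7
Using the formula φ(n) = n × Π(1 - 1/p) for each prime factor p:
φ(21) = 21 × (1 - 1/3) × (1 - 1/7)
φ(21) = 12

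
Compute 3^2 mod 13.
2 = 2 (binary 10). Repeated squaring mod 13: 3^1 ≡ 3; 3^2 ≡ 3² = 9 ≡ 9. So 3^2 ≡ 9 (mod 13).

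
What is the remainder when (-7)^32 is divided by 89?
Using repeated squaring. (-7) ≡ 82 (mod 89). 32 = 32 (binary 100000). Repeated squaring mod 89: 82^1 ≡ 82; 82^2 ≡ 82² = 6724 ≡ 49; 82^4 ≡ 49² = 2401 ≡ 87; 82^8 ≡ 87² = 7569 ≡ 4; 82^16 ≡ 4² = 16 ≡ 16; 82^32 ≡ 16² = 256 ≡ 78. So (-7)^32 ≡ 78 (mod 89).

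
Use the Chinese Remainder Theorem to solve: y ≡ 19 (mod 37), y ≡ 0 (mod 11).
352

Using the Chinese Remainder Theorem:
M = product of moduli = 407
For equation 1: M_1 = 11, 11 ≡ 11 (mod 37), inverse of 11 mod 37 is 27 (check: 11 × 27 = 297 ≡ 1 (mod 37))
For equation 2: M_2 = 37, 37 ≡ 4 (mod 11), inverse of 37 mod 11 is 3 (check: 4 × 3 = 12 ≡ 1 (mod 11))
Combine: y ≡ Σ r_i×M_i×(M_i⁻¹ mod m_i) = 19×11×27 + 0×37×3 = 5643 + 0 = 5643
5643 mod 407 = 352
y ≡ 352 (mod 407)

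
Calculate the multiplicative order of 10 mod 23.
Powers of 10 mod 23: 10^1≡10, 10^2≡8, 10^3≡11, 10^4≡18, 10^5≡19, 10^6≡6, 10^7≡14, 10^8≡2, 10^9≡20, 10^10≡16, 10^11≡22, 10^12≡13, 10^13≡15, 10^14≡12, 10^15≡5, 10^16≡4, 10^17≡17, 10^18≡9, 10^19≡21, 10^20≡3, 10^21≡7, 10^22≡1. Order = 22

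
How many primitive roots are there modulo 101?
40

The number of primitive roots modulo p is φ(p-1) = φ(100)
φ(100) = 40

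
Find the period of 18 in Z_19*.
Powers of 18 mod 19: 18^1≡18, 18^2≡1. Order = 2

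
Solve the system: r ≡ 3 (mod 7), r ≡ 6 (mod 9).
M = 7 × 9 = 63. M₁ = 9, y₁ ≡ 4 (mod 7). M₂ = 7, y₂ ≡ 4 (mod 9). r = 3×9×4 + 6×7×4 ≡ 24 (mod 63)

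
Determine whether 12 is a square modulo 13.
By Euler's criterion: 12^{6} ≡ 1 (mod 13). Since this equals 1, 12 is a QR.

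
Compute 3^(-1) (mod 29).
10

Using Extended Euclidean Algorithm:
gcd(3, 29) = 1
Bezout coefficients: 3 × 10 + 29 × -1 = 1
So 3 × 10 ≡ 1 (mod 29)
The inverse is 10 mod 29 = 10
Verification: 3 × 10 = 30 = 1 × 29 + 1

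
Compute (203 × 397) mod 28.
7

(203 × 397) = 80591
80591 mod 28 = 7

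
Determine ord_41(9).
Powers of 9 mod 41: 9^1≡9, 9^2≡40, 9^3≡32, 9^4≡1. Order = 4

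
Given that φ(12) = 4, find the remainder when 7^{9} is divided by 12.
By Euler: 7^{4} ≡ 1 (mod 12) since gcd(7, 12) = 1. 9 = 2×4 + 1. So 7^{9} ≡ 7^{1} ≡ 7 (mod 12)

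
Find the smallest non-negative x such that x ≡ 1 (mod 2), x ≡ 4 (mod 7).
11

Using the Chinese Remainder Theorem:
M = product of moduli = 14
For equation 1: M_1 = 7, 7 ≡ 1 (mod 2), inverse of 7 mod 2 is 1 (check: 1 × 1 = 1 ≡ 1 (mod 2))
For equation 2: M_2 = 2, 2 ≡ 2 (mod 7), inverse of 2 mod 7 is 4 (check: 2 × 4 = 8 ≡ 1 (mod 7))
Combine: x ≡ Σ r_i×M_i×(M_i⁻¹ mod m_i) = 1×7×1 + 4×2×4 = 7 + 32 = 39
39 mod 14 = 11
x ≡ 11 (mod 14)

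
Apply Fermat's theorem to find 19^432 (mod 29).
By Fermat: 19^{28} ≡ 1 (mod 29). 432 ≡ 12 (mod 28). So 19^{432} ≡ 19^{12} ≡ 20 (mod 29)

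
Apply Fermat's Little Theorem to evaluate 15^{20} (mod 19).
16

By Fermat's Little Theorem, a^(p-1) ≡ 1 (mod p) for prime p and gcd(a, p) = 1
Here p = 19, so 15^18 ≡ 1 (mod 19)
We can reduce the exponent: 20 mod 18 = 2
So 15^20 ≡ 15^2 (mod 19)
Computing: 15^2 mod 19 = 16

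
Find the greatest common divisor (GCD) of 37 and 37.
37

Using the Euclidean algorithm:
37 = 1 × 37 + 0

GCD(37, 37) = 37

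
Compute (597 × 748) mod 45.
21

(597 × 748) = 446556
446556 mod 45 = 21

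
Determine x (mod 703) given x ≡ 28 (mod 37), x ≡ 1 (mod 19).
324

Using the Chinese Remainder Theorem:
M = product of moduli = 703
For equation 1: M_1 = 19, 19 ≡ 19 (mod 37), inverse of 19 mod 37 is 2 (check: 19 × 2 = 38 ≡ 1 (mod 37))
For equation 2: M_2 = 37, 37 ≡ 18 (mod 19), inverse of 37 mod 19 is 18 (check: 18 × 18 = 324 ≡ 1 (mod 19))
Combine: x ≡ Σ r_i×M_i×(M_i⁻¹ mod m_i) = 28×19×2 + 1×37×18 = 1064 + 666 = 1730
1730 mod 703 = 324
x ≡ 324 (mod 703)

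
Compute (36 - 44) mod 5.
2

(36 - 44) = -8
-8 mod 5 = 2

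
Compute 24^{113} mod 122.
84

Using successive squaring:
Binary expansion of 113: 1110001
Powers of 24 mod 122 (each is the square of the previous):
  24^1 ≡ 24 (mod 122)
  24^2 ≡ 24² = 576 ≡ 88 (mod 122)
  24^4 ≡ 88² = 7744 ≡ 58 (mod 122)
  24^8 ≡ 58² = 3364 ≡ 70 (mod 122)
  24^16 ≡ 70² = 4900 ≡ 20 (mod 122)
  24^32 ≡ 20² = 400 ≡ 34 (mod 122)
  24^64 ≡ 34² = 1156 ≡ 58 (mod 122)
113 = 64 + 32 + 16 + 1, so 24^113 = 24^64 × 24^32 × 24^16 × 24^1 ≡ 58 × 34 × 20 × 24 (mod 122)
Multiplying step by step:
  58 × 34 = 1972 ≡ 20 (mod 122)
  20 × 20 = 400 ≡ 34 (mod 122)
  34 × 24 = 816 ≡ 84 (mod 122)
Result: 24^113 ≡ 84 (mod 122)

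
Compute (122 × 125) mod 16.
2

(122 × 125) = 15250
15250 mod 16 = 2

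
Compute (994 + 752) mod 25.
21

(994 + 752) = 1746
1746 mod 25 = 21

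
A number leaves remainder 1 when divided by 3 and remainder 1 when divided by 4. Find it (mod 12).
M = 3 × 4 = 12. M₁ = 4, y₁ ≡ 1 (mod 3). M₂ = 3, y₂ ≡ 3 (mod 4). k = 1×4×1 + 1×3×3 ≡ 1 (mod 12)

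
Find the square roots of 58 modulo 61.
The square roots of 58 mod 61 are 34 and 27. Verify: 34² = 1156 ≡ 58 (mod 61)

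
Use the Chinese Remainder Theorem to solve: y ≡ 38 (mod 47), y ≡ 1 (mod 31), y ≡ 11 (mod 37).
5302

Using the Chinese Remainder Theorem:
M = product of moduli = 53909
For equation 1: M_1 = 1147, 1147 ≡ 19 (mod 47), inverse of 1147 mod 47 is 5 (check: 19 × 5 = 95 ≡ 1 (mod 47))
For equation 2: M_2 = 1739, 1739 ≡ 3 (mod 31), inverse of 1739 mod 31 is 21 (check: 3 × 21 = 63 ≡ 1 (mod 31))
For equation 3: M_3 = 1457, 1457 ≡ 14 (mod 37), inverse of 1457 mod 37 is 8 (check: 14 × 8 = 112 ≡ 1 (mod 37))
Combine: y ≡ Σ r_i×M_i×(M_i⁻¹ mod m_i) = 38×1147×5 + 1×1739×21 + 11×1457×8 = 217930 + 36519 + 128216 = 382665
382665 mod 53909 = 5302
y ≡ 5302 (mod 53909)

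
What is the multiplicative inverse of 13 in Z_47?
13^(-1) ≡ 29 (mod 47). Verification: 13 × 29 = 377 ≡ 1 (mod 47)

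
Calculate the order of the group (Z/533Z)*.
480

Prime factorization: 533 = 13 × 41
Using the formula φ(n) = n × Π(1 - 1/p) for each prime factor p:
φ(533) = 533 × (1 - 1/13) × (1 - 1/41)
φ(533) = 480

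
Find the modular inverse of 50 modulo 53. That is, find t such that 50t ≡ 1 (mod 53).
35

Using Extended Euclidean Algorithm:
gcd(50, 53) = 1
Bezout coefficients: 50 × -18 + 53 × 17 = 1
So 50 × -18 ≡ 1 (mod 53)
The inverse is -18 mod 53 = 35
Verification: 50 × 35 = 1750 = 33 × 53 + 1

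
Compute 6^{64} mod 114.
6

Using successive squaring:
Binary expansion of 64: 1000000
Powers of 6 mod 114 (each is the square of the previous):
  6^1 ≡ 6 (mod 114)
  6^2 ≡ 6² = 36 ≡ 36 (mod 114)
  6^4 ≡ 36² = 1296 ≡ 42 (mod 114)
  6^8 ≡ 42² = 1764 ≡ 54 (mod 114)
  6^16 ≡ 54² = 2916 ≡ 66 (mod 114)
  6^32 ≡ 66² = 4356 ≡ 24 (mod 114)
  6^64 ≡ 24² = 576 ≡ 6 (mod 114)
64 is a power of 2, so 6^64 is the last square: ≡ 6 (mod 114)
Result: 6^64 ≡ 6 (mod 114)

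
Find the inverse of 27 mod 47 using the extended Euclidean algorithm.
Extended GCD: 27(7) + 47(-4) = 1. So 27^(-1) ≡ 7 ≡ 7 (mod 47). Verify: 27 × 7 = 189 ≡ 1 (mod 47)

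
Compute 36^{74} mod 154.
92

Using successive squaring:
Binary expansion of 74: 1001010
Powers of 36 mod 154 (each is the square of the previous):
  36^1 ≡ 36 (mod 154)
  36^2 ≡ 36² = 1296 ≡ 64 (mod 154)
  36^4 ≡ 64² = 4096 ≡ 92 (mod 154)
  36^8 ≡ 92² = 8464 ≡ 148 (mod 154)
  36^16 ≡ 148² = 21904 ≡ 36 (mod 154)
  36^32 ≡ 36² = 1296 ≡ 64 (mod 154)
  36^64 ≡ 64² = 4096 ≡ 92 (mod 154)
74 = 64 + 8 + 2, so 36^74 = 36^64 × 36^8 × 36^2 ≡ 92 × 148 × 64 (mod 154)
Multiplying step by step:
  92 × 148 = 13616 ≡ 64 (mod 154)
  64 × 64 = 4096 ≡ 92 (mod 154)
Result: 36^74 ≡ 92 (mod 154)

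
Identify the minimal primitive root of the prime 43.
p - 1 = 42 has prime divisors 2, 3, 7. h is a primitive root mod 43 iff h^(42/q) ≢ 1 (mod 43) for each such q.
h = 2: 2^21 ≡ 42, 2^14 ≡ 1, 2^6 ≡ 21 (mod 43); 2^14 ≡ 1, so not a primitive root.
h = 3: 3^21 ≡ 42, 3^14 ≡ 36, 3^6 ≡ 41 (mod 43); none is 1, so 3 has order 42 and is a primitive root.
The smallest primitive root mod 43 is g = 3.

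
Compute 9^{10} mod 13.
9

Using successive squaring:
Binary expansion of 10: 1010
Powers of 9 mod 13 (each is the square of the previous):
  9^1 ≡ 9 (mod 13)
  9^2 ≡ 9² = 81 ≡ 3 (mod 13)
  9^4 ≡ 3² = 9 ≡ 9 (mod 13)
  9^8 ≡ 9² = 81 ≡ 3 (mod 13)
10 = 8 + 2, so 9^10 = 9^8 × 9^2 ≡ 3 × 3 (mod 13)
Multiplying step by step:
  3 × 3 = 9 ≡ 9 (mod 13)
Result: 9^10 ≡ 9 (mod 13)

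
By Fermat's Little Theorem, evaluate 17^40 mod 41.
By Fermat's Little Theorem, 17^{40} ≡ 1 (mod 41) since 41 is prime and gcd(17, 41) = 1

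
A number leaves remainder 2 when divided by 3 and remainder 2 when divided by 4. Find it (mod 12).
M = 3 × 4 = 12. M₁ = 4, y₁ ≡ 1 (mod 3). M₂ = 3, y₂ ≡ 3 (mod 4). m = 2×4×1 + 2×3×3 ≡ 2 (mod 12)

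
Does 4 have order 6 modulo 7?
p - 1 = 6 has prime divisors 2, 3. Check 4^(6/q) mod 7 for each: 4^(6/2) = 4^3 ≡ 1, 4^(6/3) = 4^2 ≡ 2 (mod 7). Since 4^3 ≡ 1 (mod 7), the order of 4 divides 3 (in fact the order is 3) ≠ 6, so it is not a primitive root.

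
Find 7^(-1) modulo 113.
97

Using Extended Euclidean Algorithm:
gcd(7, 113) = 1
Bezout coefficients: 7 × -16 + 113 × 1 = 1
So 7 × -16 ≡ 1 (mod 113)
The inverse is -16 mod 113 = 97
Verification: 7 × 97 = 679 = 6 × 113 + 1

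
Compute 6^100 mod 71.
Using Fermat: 6^{70} ≡ 1 (mod 71). 100 ≡ 30 (mod 70). So 6^{100} ≡ 6^{30} ≡ 48 (mod 71)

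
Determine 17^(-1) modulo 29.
17^(-1) ≡ 12 (mod 29). Verification: 17 × 12 = 204 ≡ 1 (mod 29)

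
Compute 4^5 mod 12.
5 = 4 + 1 (binary 101). Repeated squaring mod 12: 4^1 ≡ 4; 4^2 ≡ 4² = 16 ≡ 4; 4^4 ≡ 4² = 16 ≡ 4. Multiply: 4^5 = 4^4 × 4^1 ≡ 4 × 4 (mod 12): 4 × 4 = 16 ≡ 4. So 4^5 ≡ 4 (mod 12).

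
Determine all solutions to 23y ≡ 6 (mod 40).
2

Since gcd(23, 40) = 1 divides 6, a solution exists.
Multiply both sides by the inverse of 23 mod 40:
  23^(-1) mod 40 = 7
  x ≡ 7 × 6 ≡ 42 ≡ 2 (mod 40)
Verification: 23 × 2 = 46 = 1 × 40 + 6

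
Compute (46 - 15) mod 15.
1

(46 - 15) = 31
31 mod 15 = 1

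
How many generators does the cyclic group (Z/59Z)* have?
28

The number of primitive roots modulo p is φ(p-1) = φ(58)
φ(58) = 28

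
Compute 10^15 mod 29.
Using repeated squaring. 15 = 8 + 4 + 2 + 1 (binary 1111). Repeated squaring mod 29: 10^1 ≡ 10; 10^2 ≡ 10² = 100 ≡ 13; 10^4 ≡ 13² = 169 ≡ 24; 10^8 ≡ 24² = 576 ≡ 25. Multiply: 10^15 = 10^8 × 10^4 × 10^2 × 10^1 ≡ 25 × 24 × 13 × 10 (mod 29): 25 × 24 = 600 ≡ 20; 20 × 13 = 260 ≡ 28; 28 × 10 = 280 ≡ 19. So 10^15 ≡ 19 (mod 29).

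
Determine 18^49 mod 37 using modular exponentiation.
Using Fermat: 18^{36} ≡ 1 (mod 37). 49 ≡ 13 (mod 36). So 18^{49} ≡ 18^{13} ≡ 32 (mod 37)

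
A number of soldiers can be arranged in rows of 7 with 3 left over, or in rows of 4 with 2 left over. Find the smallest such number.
M = 7 × 4 = 28. M₁ = 4, y₁ ≡ 2 (mod 7). M₂ = 7, y₂ ≡ 3 (mod 4). z = 3×4×2 + 2×7×3 ≡ 10 (mod 28). The smallest positive such number is 10.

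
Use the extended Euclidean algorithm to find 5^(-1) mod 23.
Extended GCD: 5(-9) + 23(2) = 1. So 5^(-1) ≡ 14 ≡ 14 (mod 23). Verify: 5 × 14 = 70 ≡ 1 (mod 23)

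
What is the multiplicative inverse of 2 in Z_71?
36

Using Extended Euclidean Algorithm:
gcd(2, 71) = 1
Bezout coefficients: 2 × -35 + 71 × 1 = 1
So 2 × -35 ≡ 1 (mod 71)
The inverse is -35 mod 71 = 36
Verification: 2 × 36 = 72 = 1 × 71 + 1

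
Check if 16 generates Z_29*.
p - 1 = 28 has prime divisors 2, 7. Check 16^(28/q) mod 29 for each: 16^(28/2) = 16^14 ≡ 1, 16^(28/7) = 16^4 ≡ 25 (mod 29). Since 16^14 ≡ 1 (mod 29), the order of 16 divides 14 (in fact the order is 7) ≠ 28, so it is not a primitive root.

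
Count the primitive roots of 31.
8

The number of primitive roots modulo p is φ(p-1) = φ(30)
φ(30) = 8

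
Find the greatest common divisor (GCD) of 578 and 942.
2

Using the Euclidean algorithm:
578 = 0 × 942 + 578
942 = 1 × 578 + 364
578 = 1 × 364 + 214
364 = 1 × 214 + 150
214 = 1 × 150 + 64
150 = 2 × 64 + 22
64 = 2 × 22 + 20
22 = 1 × 20 + 2
20 = 10 × 2 + 0

GCD(578, 942) = 2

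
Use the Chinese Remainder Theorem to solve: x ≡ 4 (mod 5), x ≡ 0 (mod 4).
M = 5 × 4 = 20. M₁ = 4, y₁ ≡ 4 (mod 5). M₂ = 5, y₂ ≡ 1 (mod 4). x = 4×4×4 + 0×5×1 ≡ 4 (mod 20)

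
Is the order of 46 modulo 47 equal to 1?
No, the actual order is 2, not 1.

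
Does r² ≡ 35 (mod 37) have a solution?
By Euler's criterion: 35^{18} ≡ 36 (mod 37). Since this equals -1 (≡ 36), 35 is not a QR.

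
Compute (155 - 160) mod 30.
25

(155 - 160) = -5
-5 mod 30 = 25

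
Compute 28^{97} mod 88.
8

Using successive squaring:
Binary expansion of 97: 1100001
Powers of 28 mod 88 (each is the square of the previous):
  28^1 ≡ 28 (mod 88)
  28^2 ≡ 28² = 784 ≡ 80 (mod 88)
  28^4 ≡ 80² = 6400 ≡ 64 (mod 88)
  28^8 ≡ 64² = 4096 ≡ 48 (mod 88)
  28^16 ≡ 48² = 2304 ≡ 16 (mod 88)
  28^32 ≡ 16² = 256 ≡ 80 (mod 88)
  28^64 ≡ 80² = 6400 ≡ 64 (mod 88)
97 = 64 + 32 + 1, so 28^97 = 28^64 × 28^32 × 28^1 ≡ 64 × 80 × 28 (mod 88)
Multiplying step by step:
  64 × 80 = 5120 ≡ 16 (mod 88)
  16 × 28 = 448 ≡ 8 (mod 88)
Result: 28^97 ≡ 8 (mod 88)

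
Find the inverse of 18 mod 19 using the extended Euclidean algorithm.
Extended GCD: 18(-1) + 19(1) = 1. So 18^(-1) ≡ 18 ≡ 18 (mod 19). Verify: 18 × 18 = 324 ≡ 1 (mod 19)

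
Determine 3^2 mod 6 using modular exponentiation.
2 = 2 (binary 10). Repeated squaring mod 6: 3^1 ≡ 3; 3^2 ≡ 3² = 9 ≡ 3. So 3^2 ≡ 3 (mod 6).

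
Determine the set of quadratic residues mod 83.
QRs mod 83: {1, 3, 4, 7, 9, 10, 11, 12, 16, 17, 21, 23, 25, 26, 27, 28, 29, 30, 31, 33, 36, 37, 38, 40, 41, 44, 48, 49, 51, 59, 61, 63, 64, 65, 68, 69, 70, 75, 77, 78, 81}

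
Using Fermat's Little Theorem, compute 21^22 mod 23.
By Fermat's Little Theorem, 21^{22} ≡ 1 (mod 23) since 23 is prime and gcd(21, 23) = 1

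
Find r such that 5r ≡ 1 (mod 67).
5^(-1) ≡ 27 (mod 67). Verification: 5 × 27 = 135 ≡ 1 (mod 67)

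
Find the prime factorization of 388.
2^2 × 97

Divide by primes starting from smallest:
388 ÷ 2 = 194
194 ÷ 2 = 97
97 ÷ 97 = 1

388 = 2^2 × 97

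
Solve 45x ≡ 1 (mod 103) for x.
87

Using Extended Euclidean Algorithm:
gcd(45, 103) = 1
Bezout coefficients: 45 × -16 + 103 × 7 = 1
So 45 × -16 ≡ 1 (mod 103)
The inverse is -16 mod 103 = 87
Verification: 45 × 87 = 3915 = 38 × 103 + 1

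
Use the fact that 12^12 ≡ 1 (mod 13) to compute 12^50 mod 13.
By Fermat: 12^{12} ≡ 1 (mod 13). 50 = 4×12 + 2. So 12^{50} ≡ 12^{2} ≡ 1 (mod 13)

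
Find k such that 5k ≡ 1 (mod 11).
5^(-1) ≡ 9 (mod 11). Verification: 5 × 9 = 45 ≡ 1 (mod 11)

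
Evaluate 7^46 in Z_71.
Using repeated squaring. 46 = 32 + 8 + 4 + 2 (binary 101110). Repeated squaring mod 71: 7^1 ≡ 7; 7^2 ≡ 7² = 49 ≡ 49; 7^4 ≡ 49² = 2401 ≡ 58; 7^8 ≡ 58² = 3364 ≡ 27; 7^16 ≡ 27² = 729 ≡ 19; 7^32 ≡ 19² = 361 ≡ 6. Multiply: 7^46 = 7^32 × 7^8 × 7^4 × 7^2 ≡ 6 × 27 × 58 × 49 (mod 71): 6 × 27 = 162 ≡ 20; 20 × 58 = 1160 ≡ 24; 24 × 49 = 1176 ≡ 40. So 7^46 ≡ 40 (mod 71).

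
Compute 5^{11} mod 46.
45

Using successive squaring:
Binary expansion of 11: 1011
Powers of 5 mod 46 (each is the square of the previous):
  5^1 ≡ 5 (mod 46)
  5^2 ≡ 5² = 25 ≡ 25 (mod 46)
  5^4 ≡ 25² = 625 ≡ 27 (mod 46)
  5^8 ≡ 27² = 729 ≡ 39 (mod 46)
11 = 8 + 2 + 1, so 5^11 = 5^8 × 5^2 × 5^1 ≡ 39 × 25 × 5 (mod 46)
Multiplying step by step:
  39 × 25 = 975 ≡ 9 (mod 46)
  9 × 5 = 45 ≡ 45 (mod 46)
Result: 5^11 ≡ 45 (mod 46)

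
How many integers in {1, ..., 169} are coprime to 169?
156

Prime factorization: 169 = 13^2
Using the formula φ(n) = n × Π(1 - 1/p) for each prime factor p:
φ(169) = 169 × (1 - 1/13)
φ(169) = 156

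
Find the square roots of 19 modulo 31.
The square roots of 19 mod 31 are 9 and 22. Verify: 9² = 81 ≡ 19 (mod 31)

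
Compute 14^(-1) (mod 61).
48

Using Extended Euclidean Algorithm:
gcd(14, 61) = 1
Bezout coefficients: 14 × -13 + 61 × 3 = 1
So 14 × -13 ≡ 1 (mod 61)
The inverse is -13 mod 61 = 48
Verification: 14 × 48 = 672 = 11 × 61 + 1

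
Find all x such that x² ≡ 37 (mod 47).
The square roots of 37 mod 47 are 32 and 15. Verify: 32² = 1024 ≡ 37 (mod 47)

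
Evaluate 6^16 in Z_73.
Using repeated squaring. 16 = 16 (binary 10000). Repeated squaring mod 73: 6^1 ≡ 6; 6^2 ≡ 6² = 36 ≡ 36; 6^4 ≡ 36² = 1296 ≡ 55; 6^8 ≡ 55² = 3025 ≡ 32; 6^16 ≡ 32² = 1024 ≡ 2. So 6^16 ≡ 2 (mod 73).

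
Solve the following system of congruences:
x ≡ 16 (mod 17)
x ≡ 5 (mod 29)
237

Using the Chinese Remainder Theorem:
M = product of moduli = 493
For equation 1: M_1 = 29, 29 ≡ 12 (mod 17), inverse of 29 mod 17 is 10 (check: 12 × 10 = 120 ≡ 1 (mod 17))
For equation 2: M_2 = 17, 17 ≡ 17 (mod 29), inverse of 17 mod 29 is 12 (check: 17 × 12 = 204 ≡ 1 (mod 29))
Combine: x ≡ Σ r_i×M_i×(M_i⁻¹ mod m_i) = 16×29×10 + 5×17×12 = 4640 + 1020 = 5660
5660 mod 493 = 237
x ≡ 237 (mod 493)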